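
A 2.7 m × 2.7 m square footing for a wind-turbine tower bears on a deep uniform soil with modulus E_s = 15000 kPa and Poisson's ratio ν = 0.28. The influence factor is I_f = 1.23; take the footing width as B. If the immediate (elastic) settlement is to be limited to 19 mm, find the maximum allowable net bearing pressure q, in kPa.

S_e = q·B·(1−ν²)/E_s · I_f  ⇒  q = S_e·E_s / (B·(1−ν²)·I_f).
q = 0.019 × 15000 / (2.7 × 0.9216 × 1.23) = 93.12 kPa

q ≈ 93.1 kPa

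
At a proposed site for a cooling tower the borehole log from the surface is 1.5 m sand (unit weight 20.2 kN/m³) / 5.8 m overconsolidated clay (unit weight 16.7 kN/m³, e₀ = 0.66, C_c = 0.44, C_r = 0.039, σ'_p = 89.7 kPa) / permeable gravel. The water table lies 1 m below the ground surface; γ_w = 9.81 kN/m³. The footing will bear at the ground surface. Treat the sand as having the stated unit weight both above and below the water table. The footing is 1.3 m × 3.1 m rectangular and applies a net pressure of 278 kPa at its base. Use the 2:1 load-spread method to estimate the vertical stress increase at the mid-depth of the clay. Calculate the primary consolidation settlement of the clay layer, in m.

Mid-depth of clay below the ground surface: z = 1.5 + 5.8/2 = 4.4 m.
Total vertical stress at mid-clay: σ_v = 20.2×1.5 + 16.7×2.9 = 78.73 kPa.
Pore pressure: u = 9.81×(4.4 − 1) = 33.354 kPa.
Initial effective stress: σ'_0 = σ_v − u = 78.73 − 33.354 = 45.376 kPa.
Stress increase at mid-clay by the 2:1 spreading method:
Δσ = qBL/((B+z)(L+z)) = 278×1.3×3.1/((1.3+4.4)(3.1+4.4)) = 26.207 kPa
Final effective stress: σ'_f = 45.376 + 26.207 = 71.583 kPa.
σ'_f = 71.583 ≤ σ'_p = 89.7 kPa, so the clay remains overconsolidated and only the recompression index applies:
S_c = C_r·H/(1+e₀)·log₁₀(σ'_f/σ'_0) = 0.039×5.8/1.66×log₁₀(71.583/45.376)
    = 0.13627 × 0.19798 = 0.02698 m

S_c ≈ 0.027 m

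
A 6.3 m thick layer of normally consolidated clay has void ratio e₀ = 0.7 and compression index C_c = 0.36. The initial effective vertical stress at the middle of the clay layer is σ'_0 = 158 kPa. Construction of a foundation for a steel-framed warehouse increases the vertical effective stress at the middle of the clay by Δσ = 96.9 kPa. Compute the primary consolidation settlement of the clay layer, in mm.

Final effective stress: σ'_f = σ'_0 + Δσ = 158 + 96.9 = 254.9 kPa.
Normally consolidated clay, so the full stress increment lies on the virgin compression line:
S_c = C_c·H/(1+e₀)·log₁₀(σ'_f/σ'_0) = 0.36×6.3/(1+0.7)×log₁₀(254.9/158)
    = 1.3341 × 0.20771 = 0.2771 m

S_c ≈ 277 mm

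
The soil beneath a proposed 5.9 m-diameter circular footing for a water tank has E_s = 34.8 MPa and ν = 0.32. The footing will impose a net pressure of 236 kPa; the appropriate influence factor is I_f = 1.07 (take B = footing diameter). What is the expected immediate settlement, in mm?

Immediate (elastic) settlement: S_e = q·B·(1−ν²)/E_s · I_f.
E_s = 34.8 MPa = 34800 kPa.
S_e = 236 × 5.9 × (1 − 0.32²) / 34800 × 1.07
    = 236 × 5.9 × 0.8976 / 34800 × 1.07
    = 0.03843 m = 38.43 mm

S_e ≈ 38.4 mm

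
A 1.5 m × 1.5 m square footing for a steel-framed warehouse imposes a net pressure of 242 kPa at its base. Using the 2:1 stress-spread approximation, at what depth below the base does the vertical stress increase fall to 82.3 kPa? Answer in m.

2:1 spreading — at depth z the loaded area has grown by z in each plan dimension:
qB²/(B+z)² = Δσ_z ⇒ z = B(√(q/Δσ_z) − 1) = 1.5×(√(242/82.3) − 1) = 1.072 m

z ≈ 1.07 m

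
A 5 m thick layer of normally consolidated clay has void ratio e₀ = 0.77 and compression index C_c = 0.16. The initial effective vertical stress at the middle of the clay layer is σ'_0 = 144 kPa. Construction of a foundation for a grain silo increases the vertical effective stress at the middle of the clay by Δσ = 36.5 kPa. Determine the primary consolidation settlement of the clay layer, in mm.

Final effective stress: σ'_f = σ'_0 + Δσ = 144 + 36.5 = 180.5 kPa.
Normally consolidated clay, so the full stress increment lies on the virgin compression line:
S_c = C_c·H/(1+e₀)·log₁₀(σ'_f/σ'_0) = 0.16×5/(1+0.77)×log₁₀(180.5/144)
    = 0.45198 × 0.098115 = 0.04435 m

S_c ≈ 44.3 mm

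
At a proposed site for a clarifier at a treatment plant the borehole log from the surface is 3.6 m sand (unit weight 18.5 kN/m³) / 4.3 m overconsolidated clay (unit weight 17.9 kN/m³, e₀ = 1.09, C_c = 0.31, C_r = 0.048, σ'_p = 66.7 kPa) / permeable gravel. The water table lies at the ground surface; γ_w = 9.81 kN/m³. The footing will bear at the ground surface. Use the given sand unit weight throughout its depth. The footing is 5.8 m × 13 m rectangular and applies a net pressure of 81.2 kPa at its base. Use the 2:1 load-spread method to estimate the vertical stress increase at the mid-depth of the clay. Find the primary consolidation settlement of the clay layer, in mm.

S_c ≈ 53.1 mm

Mid-depth of clay below the ground surface: z = 3.6 + 4.3/2 = 5.75 m.
Total vertical stress at mid-clay: σ_v = 18.5×3.6 + 17.9×2.15 = 105.09 kPa.
Pore pressure: u = 9.81×(5.75 − 0) = 56.408 kPa.
Initial effective stress: σ'_0 = σ_v − u = 105.09 − 56.408 = 48.682 kPa.
Stress increase at mid-clay by the 2:1 spreading method:
Δσ = qBL/((B+z)(L+z)) = 81.2×5.8×13/((5.8+5.75)(13+5.75)) = 28.271 kPa
Final effective stress: σ'_f = 48.682 + 28.271 = 76.953 kPa.
σ'_f = 76.953 > σ'_p = 66.7 kPa, so the stress path crosses the preconsolidation pressure — recompression up to σ'_p, then virgin compression beyond:
S_c = H/(1+e₀)·[C_r·log₁₀(σ'_p/σ'_0) + C_c·log₁₀(σ'_f/σ'_p)]
    = 4.3/2.09 × [0.048×log₁₀(66.7/48.682) + 0.31×log₁₀(76.953/66.7)]
    = 2.0574 × [0.0065644 + 0.019251] = 0.05311 m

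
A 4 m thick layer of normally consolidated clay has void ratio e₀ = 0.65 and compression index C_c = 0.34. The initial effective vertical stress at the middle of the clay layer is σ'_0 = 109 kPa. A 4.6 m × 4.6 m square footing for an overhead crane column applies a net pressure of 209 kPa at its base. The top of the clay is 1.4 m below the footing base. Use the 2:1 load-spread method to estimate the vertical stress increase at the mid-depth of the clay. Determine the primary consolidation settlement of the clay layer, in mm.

Mid-depth of clay below the footing base: z = 1.4 + 4/2 = 3.4 m.
Stress increase at mid-clay by the 2:1 spreading method:
Δσ = qBL/((B+z)(L+z)) = 209×4.6×4.6/((4.6+3.4)(4.6+3.4)) = 69.101 kPa
Final effective stress: σ'_f = σ'_0 + Δσ = 109 + 69.101 = 178.1 kPa.
Normally consolidated clay, so the full stress increment lies on the virgin compression line:
S_c = C_c·H/(1+e₀)·log₁₀(σ'_f/σ'_0) = 0.34×4/(1+0.65)×log₁₀(178.1/109)
    = 0.82424 × 0.21324 = 0.1758 m

S_c ≈ 176 mm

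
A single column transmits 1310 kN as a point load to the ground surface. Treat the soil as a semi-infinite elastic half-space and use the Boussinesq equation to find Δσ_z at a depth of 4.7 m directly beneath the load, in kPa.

Δσ_z ≈ 28.3 kPa

Boussinesq vertical stress below a point load on an elastic half-space:
Δσ_z = 3P/(2πz²) · [1 + (r/z)²]^(−5/2)
r/z = 0/4.7 = 0; [1+(r/z)²]^(−5/2) = 1.
Δσ_z = 3×1310/(2π×4.7²) × 1 = 28.315 × 1 = 28.32 kPa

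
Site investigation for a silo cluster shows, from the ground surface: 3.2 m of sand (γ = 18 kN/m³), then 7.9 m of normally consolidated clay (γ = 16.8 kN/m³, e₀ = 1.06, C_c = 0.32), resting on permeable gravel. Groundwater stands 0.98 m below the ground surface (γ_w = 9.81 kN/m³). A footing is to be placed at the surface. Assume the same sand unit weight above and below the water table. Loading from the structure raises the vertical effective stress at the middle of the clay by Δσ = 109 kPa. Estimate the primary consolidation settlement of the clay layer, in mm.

Mid-depth of clay below the ground surface: z = 3.2 + 7.9/2 = 7.15 m.
Total vertical stress at mid-clay: σ_v = 18×3.2 + 16.8×3.95 = 123.96 kPa.
Pore pressure: u = 9.81×(7.15 − 0.98) = 60.528 kPa.
Initial effective stress: σ'_0 = σ_v − u = 123.96 − 60.528 = 63.432 kPa.
Final effective stress: σ'_f = σ'_0 + Δσ = 63.432 + 109 = 172.43 kPa.
Normally consolidated clay, so the full stress increment lies on the virgin compression line:
S_c = C_c·H/(1+e₀)·log₁₀(σ'_f/σ'_0) = 0.32×7.9/(1+1.06)×log₁₀(172.43/63.432)
    = 1.2272 × 0.4343 = 0.533 m

S_c ≈ 533 mm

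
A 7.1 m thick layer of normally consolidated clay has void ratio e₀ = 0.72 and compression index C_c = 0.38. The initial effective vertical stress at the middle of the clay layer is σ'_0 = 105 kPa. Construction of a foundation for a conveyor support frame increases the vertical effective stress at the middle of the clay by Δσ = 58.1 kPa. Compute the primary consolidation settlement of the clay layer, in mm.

S_c ≈ 300 mm

Final effective stress: σ'_f = σ'_0 + Δσ = 105 + 58.1 = 163.1 kPa.
Normally consolidated clay, so the full stress increment lies on the virgin compression line:
S_c = C_c·H/(1+e₀)·log₁₀(σ'_f/σ'_0) = 0.38×7.1/(1+0.72)×log₁₀(163.1/105)
    = 1.5686 × 0.19126 = 0.3 m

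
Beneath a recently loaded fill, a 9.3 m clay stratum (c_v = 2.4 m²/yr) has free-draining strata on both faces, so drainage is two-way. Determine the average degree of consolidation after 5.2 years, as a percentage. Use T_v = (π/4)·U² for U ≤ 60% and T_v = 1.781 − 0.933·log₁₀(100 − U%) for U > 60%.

U ≈ 80.5 %

Drainage path length: H_d = H/2 = 4.65 m (double drainage).
T_v = c_v·t/H_d² = 2.4×5.2/4.65² = 0.57718.
T_v = 0.57718 corresponds to the U > 60% branch:
U = 1 − 10^((1.781 − T_v)/0.933)/100 = 0.8049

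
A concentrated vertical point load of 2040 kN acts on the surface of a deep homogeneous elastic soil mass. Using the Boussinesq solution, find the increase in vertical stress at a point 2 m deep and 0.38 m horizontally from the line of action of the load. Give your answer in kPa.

Boussinesq vertical stress below a point load on an elastic half-space:
Δσ_z = 3P/(2πz²) · [1 + (r/z)²]^(−5/2)
r/z = 0.38/2 = 0.19; [1+(r/z)²]^(−5/2) = 0.91516.
Δσ_z = 3×2040/(2π×2²) × 0.91516 = 243.51 × 0.91516 = 222.9 kPa

Δσ_z ≈ 223 kPa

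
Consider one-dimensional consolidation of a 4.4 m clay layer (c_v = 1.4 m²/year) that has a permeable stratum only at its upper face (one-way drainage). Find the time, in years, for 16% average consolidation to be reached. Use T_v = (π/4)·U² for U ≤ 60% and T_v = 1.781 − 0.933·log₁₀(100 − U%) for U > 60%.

t ≈ 0.278 years

Drainage path length: H_d = H = 4.4 m (single drainage).
U ≤ 60%: T_v = (π/4)·U² = (π/4)×0.16² = 0.020106.
t = T_v·H_d²/c_v = 0.020106×4.4²/1.4 = 0.278 years.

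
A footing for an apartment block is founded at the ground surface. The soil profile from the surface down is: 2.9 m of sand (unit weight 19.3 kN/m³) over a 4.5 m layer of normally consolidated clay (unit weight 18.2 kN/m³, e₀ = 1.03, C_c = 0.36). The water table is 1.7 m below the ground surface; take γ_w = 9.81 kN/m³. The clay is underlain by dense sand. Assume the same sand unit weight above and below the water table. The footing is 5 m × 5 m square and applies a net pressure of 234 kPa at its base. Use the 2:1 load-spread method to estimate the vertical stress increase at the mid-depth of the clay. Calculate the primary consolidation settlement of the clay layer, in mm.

S_c ≈ 223 mm

Mid-depth of clay below the ground surface: z = 2.9 + 4.5/2 = 5.15 m.
Total vertical stress at mid-clay: σ_v = 19.3×2.9 + 18.2×2.25 = 96.92 kPa.
Pore pressure: u = 9.81×(5.15 − 1.7) = 33.845 kPa.
Initial effective stress: σ'_0 = σ_v − u = 96.92 − 33.845 = 63.075 kPa.
Stress increase at mid-clay by the 2:1 spreading method:
Δσ = qBL/((B+z)(L+z)) = 234×5×5/((5+5.15)(5+5.15)) = 56.784 kPa
Final effective stress: σ'_f = σ'_0 + Δσ = 63.075 + 56.784 = 119.86 kPa.
Normally consolidated clay, so the full stress increment lies on the virgin compression line:
S_c = C_c·H/(1+e₀)·log₁₀(σ'_f/σ'_0) = 0.36×4.5/(1+1.03)×log₁₀(119.86/63.075)
    = 0.79803 × 0.27882 = 0.2225 m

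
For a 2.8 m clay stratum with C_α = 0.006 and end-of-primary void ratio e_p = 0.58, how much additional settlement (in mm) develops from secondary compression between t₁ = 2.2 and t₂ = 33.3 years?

Secondary compression: S_s = C_α·H/(1+e_p)·log₁₀(t₂/t₁)
S_s = 0.006×2.8/(1+0.58)×log₁₀(33.3/2.2)
    = 0.01063 × 1.18 = 0.01255 m

S_s ≈ 12.5 mm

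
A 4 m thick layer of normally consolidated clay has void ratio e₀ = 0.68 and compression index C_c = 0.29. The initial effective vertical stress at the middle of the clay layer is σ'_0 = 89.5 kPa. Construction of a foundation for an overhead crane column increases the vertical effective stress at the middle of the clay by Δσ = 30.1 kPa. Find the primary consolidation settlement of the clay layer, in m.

Final effective stress: σ'_f = σ'_0 + Δσ = 89.5 + 30.1 = 119.6 kPa.
Normally consolidated clay, so the full stress increment lies on the virgin compression line:
S_c = C_c·H/(1+e₀)·log₁₀(σ'_f/σ'_0) = 0.29×4/(1+0.68)×log₁₀(119.6/89.5)
    = 0.69048 × 0.12591 = 0.08694 m

S_c ≈ 0.0869 m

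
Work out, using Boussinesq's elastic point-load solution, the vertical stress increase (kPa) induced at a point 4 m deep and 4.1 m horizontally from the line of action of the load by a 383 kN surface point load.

Boussinesq vertical stress below a point load on an elastic half-space:
Δσ_z = 3P/(2πz²) · [1 + (r/z)²]^(−5/2)
r/z = 4.1/4 = 1.025; [1+(r/z)²]^(−5/2) = 0.16607.
Δσ_z = 3×383/(2π×4²) × 0.16607 = 11.429 × 0.16607 = 1.898 kPa

Δσ_z ≈ 1.9 kPa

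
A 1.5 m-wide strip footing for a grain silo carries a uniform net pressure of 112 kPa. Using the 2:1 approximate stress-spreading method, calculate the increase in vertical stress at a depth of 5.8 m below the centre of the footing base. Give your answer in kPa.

By the 2:1 method the load spreads at 1 horizontal : 2 vertical, so at depth z the loaded area has grown by z in each plan dimension:
Δσ = qB/(B+z) = 112×1.5/(1.5+5.8) = 23.014 kPa

Δσ_z ≈ 23 kPa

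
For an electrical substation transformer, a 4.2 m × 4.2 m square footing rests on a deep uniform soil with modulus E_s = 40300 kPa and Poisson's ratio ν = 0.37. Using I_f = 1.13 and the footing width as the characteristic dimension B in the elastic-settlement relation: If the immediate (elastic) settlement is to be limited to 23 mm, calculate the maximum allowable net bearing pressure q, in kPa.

S_e = q·B·(1−ν²)/E_s · I_f  ⇒  q = S_e·E_s / (B·(1−ν²)·I_f).
q = 0.023 × 40300 / (4.2 × 0.8631 × 1.13) = 226.3 kPa

q ≈ 226 kPa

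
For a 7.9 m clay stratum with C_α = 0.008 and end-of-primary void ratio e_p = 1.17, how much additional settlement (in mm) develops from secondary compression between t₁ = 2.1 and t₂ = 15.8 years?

S_s ≈ 25.5 mm

Secondary compression: S_s = C_α·H/(1+e_p)·log₁₀(t₂/t₁)
S_s = 0.008×7.9/(1+1.17)×log₁₀(15.8/2.1)
    = 0.02912 × 0.8764 = 0.02553 m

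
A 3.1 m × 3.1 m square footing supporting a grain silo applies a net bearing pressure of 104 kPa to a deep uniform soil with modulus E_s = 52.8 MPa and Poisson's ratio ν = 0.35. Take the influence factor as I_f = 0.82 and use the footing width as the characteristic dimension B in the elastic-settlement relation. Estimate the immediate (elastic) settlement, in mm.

S_e ≈ 4.39 mm

Immediate (elastic) settlement: S_e = q·B·(1−ν²)/E_s · I_f.
E_s = 52.8 MPa = 52800 kPa.
S_e = 104 × 3.1 × (1 − 0.35²) / 52800 × 0.82
    = 104 × 3.1 × 0.8775 / 52800 × 0.82
    = 0.004394 m = 4.394 mm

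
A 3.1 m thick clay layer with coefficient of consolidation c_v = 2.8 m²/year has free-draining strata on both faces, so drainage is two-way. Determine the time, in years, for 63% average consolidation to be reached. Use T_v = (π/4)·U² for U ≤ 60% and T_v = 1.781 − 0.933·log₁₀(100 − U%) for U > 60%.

Drainage path length: H_d = H/2 = 1.55 m (double drainage).
U > 60%: T_v = 1.781 − 0.933·log₁₀(100 − 63) = 0.31787.
t = T_v·H_d²/c_v = 0.31787×1.55²/2.8 = 0.2727 years.

t ≈ 0.273 years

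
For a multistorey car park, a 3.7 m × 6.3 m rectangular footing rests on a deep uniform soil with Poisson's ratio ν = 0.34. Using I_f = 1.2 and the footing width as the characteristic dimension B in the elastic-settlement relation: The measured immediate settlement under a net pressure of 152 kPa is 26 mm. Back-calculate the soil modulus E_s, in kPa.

S_e = q·B·(1−ν²)/E_s · I_f  ⇒  E_s = q·B·(1−ν²)·I_f / S_e.
E_s = 152 × 3.7 × 0.8844 × 1.2 / 0.026 = 22960 kPa

E_s ≈ 23000 kPa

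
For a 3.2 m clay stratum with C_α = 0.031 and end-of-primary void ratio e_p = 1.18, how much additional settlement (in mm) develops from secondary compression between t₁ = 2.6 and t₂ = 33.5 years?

Secondary compression: S_s = C_α·H/(1+e_p)·log₁₀(t₂/t₁)
S_s = 0.031×3.2/(1+1.18)×log₁₀(33.5/2.6)
    = 0.0455 × 1.11 = 0.05051 m

S_s ≈ 50.5 mm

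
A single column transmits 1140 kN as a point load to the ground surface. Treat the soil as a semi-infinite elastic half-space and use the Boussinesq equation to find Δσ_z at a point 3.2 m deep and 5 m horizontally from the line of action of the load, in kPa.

Boussinesq vertical stress below a point load on an elastic half-space:
Δσ_z = 3P/(2πz²) · [1 + (r/z)²]^(−5/2)
r/z = 5/3.2 = 1.5625; [1+(r/z)²]^(−5/2) = 0.045516.
Δσ_z = 3×1140/(2π×3.2²) × 0.045516 = 53.155 × 0.045516 = 2.419 kPa

Δσ_z ≈ 2.42 kPa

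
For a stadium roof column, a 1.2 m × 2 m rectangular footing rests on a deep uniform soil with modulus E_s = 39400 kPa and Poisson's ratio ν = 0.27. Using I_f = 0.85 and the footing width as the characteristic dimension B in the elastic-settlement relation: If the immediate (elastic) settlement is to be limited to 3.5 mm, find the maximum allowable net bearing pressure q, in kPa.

S_e = q·B·(1−ν²)/E_s · I_f  ⇒  q = S_e·E_s / (B·(1−ν²)·I_f).
q = 0.0035 × 39400 / (1.2 × 0.9271 × 0.85) = 145.8 kPa

q ≈ 146 kPa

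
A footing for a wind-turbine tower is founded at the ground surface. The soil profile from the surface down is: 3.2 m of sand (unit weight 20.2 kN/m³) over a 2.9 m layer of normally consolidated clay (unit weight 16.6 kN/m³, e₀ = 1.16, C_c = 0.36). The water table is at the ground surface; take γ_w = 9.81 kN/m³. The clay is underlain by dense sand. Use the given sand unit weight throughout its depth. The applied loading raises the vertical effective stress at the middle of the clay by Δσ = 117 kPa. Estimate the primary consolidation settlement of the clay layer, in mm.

S_c ≈ 275 mm

Mid-depth of clay below the ground surface: z = 3.2 + 2.9/2 = 4.65 m.
Total vertical stress at mid-clay: σ_v = 20.2×3.2 + 16.6×1.45 = 88.71 kPa.
Pore pressure: u = 9.81×(4.65 − 0) = 45.617 kPa.
Initial effective stress: σ'_0 = σ_v − u = 88.71 − 45.617 = 43.093 kPa.
Final effective stress: σ'_f = σ'_0 + Δσ = 43.093 + 117 = 160.09 kPa.
Normally consolidated clay, so the full stress increment lies on the virgin compression line:
S_c = C_c·H/(1+e₀)·log₁₀(σ'_f/σ'_0) = 0.36×2.9/(1+1.16)×log₁₀(160.09/43.093)
    = 0.48333 × 0.56996 = 0.2755 m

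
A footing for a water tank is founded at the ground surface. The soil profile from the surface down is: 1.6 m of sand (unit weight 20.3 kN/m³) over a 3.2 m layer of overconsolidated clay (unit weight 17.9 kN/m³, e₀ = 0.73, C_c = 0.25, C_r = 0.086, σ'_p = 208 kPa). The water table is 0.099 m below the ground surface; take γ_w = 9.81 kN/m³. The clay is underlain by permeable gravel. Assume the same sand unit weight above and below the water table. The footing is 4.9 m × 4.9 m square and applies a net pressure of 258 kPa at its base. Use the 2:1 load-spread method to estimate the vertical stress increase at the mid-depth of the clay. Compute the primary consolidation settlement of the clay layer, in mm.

S_c ≈ 97.1 mm

Mid-depth of clay below the ground surface: z = 1.6 + 3.2/2 = 3.2 m.
Total vertical stress at mid-clay: σ_v = 20.3×1.6 + 17.9×1.6 = 61.12 kPa.
Pore pressure: u = 9.81×(3.2 − 0.099) = 30.421 kPa.
Initial effective stress: σ'_0 = σ_v − u = 61.12 − 30.421 = 30.699 kPa.
Stress increase at mid-clay by the 2:1 spreading method:
Δσ = qBL/((B+z)(L+z)) = 258×4.9×4.9/((4.9+3.2)(4.9+3.2)) = 94.415 kPa
Final effective stress: σ'_f = 30.699 + 94.415 = 125.11 kPa.
σ'_f = 125.11 ≤ σ'_p = 208 kPa, so the clay remains overconsolidated and only the recompression index applies:
S_c = C_r·H/(1+e₀)·log₁₀(σ'_f/σ'_0) = 0.086×3.2/1.73×log₁₀(125.11/30.699)
    = 0.15907 × 0.61017 = 0.09706 m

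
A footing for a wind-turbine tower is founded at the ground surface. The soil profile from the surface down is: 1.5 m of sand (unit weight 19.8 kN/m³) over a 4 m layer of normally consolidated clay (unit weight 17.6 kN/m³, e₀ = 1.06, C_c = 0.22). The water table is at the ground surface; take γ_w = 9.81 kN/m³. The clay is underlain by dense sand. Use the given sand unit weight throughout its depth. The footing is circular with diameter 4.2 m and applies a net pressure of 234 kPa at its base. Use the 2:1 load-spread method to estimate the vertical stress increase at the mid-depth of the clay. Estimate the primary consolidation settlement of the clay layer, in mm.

S_c ≈ 220 mm

Mid-depth of clay below the ground surface: z = 1.5 + 4/2 = 3.5 m.
Total vertical stress at mid-clay: σ_v = 19.8×1.5 + 17.6×2 = 64.9 kPa.
Pore pressure: u = 9.81×(3.5 − 0) = 34.335 kPa.
Initial effective stress: σ'_0 = σ_v − u = 64.9 − 34.335 = 30.565 kPa.
Stress increase at mid-clay by the 2:1 spreading method:
Δσ ≈ qD²/(D+z)² = 234×4.2²/(4.2+3.5)² = 69.62 kPa
Final effective stress: σ'_f = σ'_0 + Δσ = 30.565 + 69.62 = 100.19 kPa.
Normally consolidated clay, so the full stress increment lies on the virgin compression line:
S_c = C_c·H/(1+e₀)·log₁₀(σ'_f/σ'_0) = 0.22×4/(1+1.06)×log₁₀(100.19/30.565)
    = 0.42718 × 0.5156 = 0.2203 m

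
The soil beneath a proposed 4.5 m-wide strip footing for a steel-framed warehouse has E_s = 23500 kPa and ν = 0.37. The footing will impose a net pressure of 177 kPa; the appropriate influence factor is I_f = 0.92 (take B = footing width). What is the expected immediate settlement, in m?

S_e ≈ 0.0269 m

Immediate (elastic) settlement: S_e = q·B·(1−ν²)/E_s · I_f.
S_e = 177 × 4.5 × (1 − 0.37²) / 23500 × 0.92
    = 177 × 4.5 × 0.8631 / 23500 × 0.92
    = 0.02691 m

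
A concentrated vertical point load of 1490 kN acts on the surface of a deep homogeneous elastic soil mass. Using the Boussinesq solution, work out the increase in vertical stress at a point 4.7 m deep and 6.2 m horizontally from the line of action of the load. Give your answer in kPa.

Boussinesq vertical stress below a point load on an elastic half-space:
Δσ_z = 3P/(2πz²) · [1 + (r/z)²]^(−5/2)
r/z = 6.2/4.7 = 1.3191; [1+(r/z)²]^(−5/2) = 0.080457.
Δσ_z = 3×1490/(2π×4.7²) × 0.080457 = 32.206 × 0.080457 = 2.591 kPa

Δσ_z ≈ 2.59 kPa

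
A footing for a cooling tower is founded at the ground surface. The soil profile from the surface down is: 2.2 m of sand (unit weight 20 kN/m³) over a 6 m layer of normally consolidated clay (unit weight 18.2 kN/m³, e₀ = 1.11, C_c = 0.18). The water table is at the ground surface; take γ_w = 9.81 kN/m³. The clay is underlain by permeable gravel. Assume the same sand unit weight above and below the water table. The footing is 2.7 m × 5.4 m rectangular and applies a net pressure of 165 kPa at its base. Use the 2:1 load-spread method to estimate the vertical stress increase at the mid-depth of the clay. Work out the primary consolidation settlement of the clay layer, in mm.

Mid-depth of clay below the ground surface: z = 2.2 + 6/2 = 5.2 m.
Total vertical stress at mid-clay: σ_v = 20×2.2 + 18.2×3 = 98.6 kPa.
Pore pressure: u = 9.81×(5.2 − 0) = 51.012 kPa.
Initial effective stress: σ'_0 = σ_v − u = 98.6 − 51.012 = 47.588 kPa.
Stress increase at mid-clay by the 2:1 spreading method:
Δσ = qBL/((B+z)(L+z)) = 165×2.7×5.4/((2.7+5.2)(5.4+5.2)) = 28.728 kPa
Final effective stress: σ'_f = σ'_0 + Δσ = 47.588 + 28.728 = 76.316 kPa.
Normally consolidated clay, so the full stress increment lies on the virgin compression line:
S_c = C_c·H/(1+e₀)·log₁₀(σ'_f/σ'_0) = 0.18×6/(1+1.11)×log₁₀(76.316/47.588)
    = 0.51185 × 0.20512 = 0.105 m

S_c ≈ 105 mm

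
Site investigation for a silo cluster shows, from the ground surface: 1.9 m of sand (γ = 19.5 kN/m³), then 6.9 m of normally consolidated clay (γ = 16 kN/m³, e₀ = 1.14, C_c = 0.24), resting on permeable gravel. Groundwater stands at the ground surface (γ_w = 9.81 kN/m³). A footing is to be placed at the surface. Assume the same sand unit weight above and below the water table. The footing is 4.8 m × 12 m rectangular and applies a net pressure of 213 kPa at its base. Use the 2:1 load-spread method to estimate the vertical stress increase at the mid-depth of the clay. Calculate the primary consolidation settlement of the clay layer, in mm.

Mid-depth of clay below the ground surface: z = 1.9 + 6.9/2 = 5.35 m.
Total vertical stress at mid-clay: σ_v = 19.5×1.9 + 16×3.45 = 92.25 kPa.
Pore pressure: u = 9.81×(5.35 − 0) = 52.483 kPa.
Initial effective stress: σ'_0 = σ_v − u = 92.25 − 52.483 = 39.767 kPa.
Stress increase at mid-clay by the 2:1 spreading method:
Δσ = qBL/((B+z)(L+z)) = 213×4.8×12/((4.8+5.35)(12+5.35)) = 69.669 kPa
Final effective stress: σ'_f = σ'_0 + Δσ = 39.767 + 69.669 = 109.44 kPa.
Normally consolidated clay, so the full stress increment lies on the virgin compression line:
S_c = C_c·H/(1+e₀)·log₁₀(σ'_f/σ'_0) = 0.24×6.9/(1+1.14)×log₁₀(109.44/39.767)
    = 0.77383 × 0.43965 = 0.3402 m

S_c ≈ 340 mm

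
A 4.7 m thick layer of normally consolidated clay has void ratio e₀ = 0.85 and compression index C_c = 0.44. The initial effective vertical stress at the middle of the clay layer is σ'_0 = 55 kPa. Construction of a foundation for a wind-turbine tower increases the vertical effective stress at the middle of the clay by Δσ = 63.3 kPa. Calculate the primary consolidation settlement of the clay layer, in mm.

S_c ≈ 372 mm

Final effective stress: σ'_f = σ'_0 + Δσ = 55 + 63.3 = 118.3 kPa.
Normally consolidated clay, so the full stress increment lies on the virgin compression line:
S_c = C_c·H/(1+e₀)·log₁₀(σ'_f/σ'_0) = 0.44×4.7/(1+0.85)×log₁₀(118.3/55)
    = 1.1178 × 0.33262 = 0.3718 m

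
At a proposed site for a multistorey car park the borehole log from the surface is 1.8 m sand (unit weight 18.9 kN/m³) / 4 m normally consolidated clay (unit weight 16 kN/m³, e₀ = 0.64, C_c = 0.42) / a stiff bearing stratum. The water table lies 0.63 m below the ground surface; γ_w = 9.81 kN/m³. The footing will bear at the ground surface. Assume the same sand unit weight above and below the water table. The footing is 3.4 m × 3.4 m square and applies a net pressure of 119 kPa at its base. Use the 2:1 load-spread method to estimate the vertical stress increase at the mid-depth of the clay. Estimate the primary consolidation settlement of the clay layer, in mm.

Mid-depth of clay below the ground surface: z = 1.8 + 4/2 = 3.8 m.
Total vertical stress at mid-clay: σ_v = 18.9×1.8 + 16×2 = 66.02 kPa.
Pore pressure: u = 9.81×(3.8 − 0.63) = 31.098 kPa.
Initial effective stress: σ'_0 = σ_v − u = 66.02 − 31.098 = 34.922 kPa.
Stress increase at mid-clay by the 2:1 spreading method:
Δσ = qBL/((B+z)(L+z)) = 119×3.4×3.4/((3.4+3.8)(3.4+3.8)) = 26.536 kPa
Final effective stress: σ'_f = σ'_0 + Δσ = 34.922 + 26.536 = 61.458 kPa.
Normally consolidated clay, so the full stress increment lies on the virgin compression line:
S_c = C_c·H/(1+e₀)·log₁₀(σ'_f/σ'_0) = 0.42×4/(1+0.64)×log₁₀(61.458/34.922)
    = 1.0244 × 0.24548 = 0.2515 m

S_c ≈ 251 mm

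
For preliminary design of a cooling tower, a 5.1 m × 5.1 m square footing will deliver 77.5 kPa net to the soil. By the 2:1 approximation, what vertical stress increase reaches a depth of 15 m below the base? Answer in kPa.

Δσ_z ≈ 4.99 kPa

By the 2:1 method the load spreads at 1 horizontal : 2 vertical, so at depth z the loaded area has grown by z in each plan dimension:
Δσ = qBL/((B+z)(L+z)) = 77.5×5.1×5.1/((5.1+15)(5.1+15)) = 4.9894 kPa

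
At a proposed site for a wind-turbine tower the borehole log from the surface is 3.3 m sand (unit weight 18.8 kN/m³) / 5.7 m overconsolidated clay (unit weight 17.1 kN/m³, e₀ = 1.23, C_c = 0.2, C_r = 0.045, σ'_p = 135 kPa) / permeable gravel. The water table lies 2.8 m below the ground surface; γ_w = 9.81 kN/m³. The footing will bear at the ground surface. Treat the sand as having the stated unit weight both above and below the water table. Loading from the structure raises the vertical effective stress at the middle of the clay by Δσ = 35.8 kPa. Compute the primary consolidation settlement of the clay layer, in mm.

Mid-depth of clay below the ground surface: z = 3.3 + 5.7/2 = 6.15 m.
Total vertical stress at mid-clay: σ_v = 18.8×3.3 + 17.1×2.85 = 110.78 kPa.
Pore pressure: u = 9.81×(6.15 − 2.8) = 32.864 kPa.
Initial effective stress: σ'_0 = σ_v − u = 110.78 − 32.864 = 77.916 kPa.
Final effective stress: σ'_f = 77.916 + 35.8 = 113.72 kPa.
σ'_f = 113.72 ≤ σ'_p = 135 kPa, so the clay remains overconsolidated and only the recompression index applies:
S_c = C_r·H/(1+e₀)·log₁₀(σ'_f/σ'_0) = 0.045×5.7/2.23×log₁₀(113.72/77.916)
    = 0.11502 × 0.16421 = 0.01889 m

S_c ≈ 18.9 mm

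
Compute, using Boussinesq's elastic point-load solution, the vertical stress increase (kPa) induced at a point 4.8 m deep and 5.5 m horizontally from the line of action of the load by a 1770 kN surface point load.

Δσ_z ≈ 4.51 kPa

Boussinesq vertical stress below a point load on an elastic half-space:
Δσ_z = 3P/(2πz²) · [1 + (r/z)²]^(−5/2)
r/z = 5.5/4.8 = 1.1458; [1+(r/z)²]^(−5/2) = 0.12291.
Δσ_z = 3×1770/(2π×4.8²) × 0.12291 = 36.68 × 0.12291 = 4.508 kPa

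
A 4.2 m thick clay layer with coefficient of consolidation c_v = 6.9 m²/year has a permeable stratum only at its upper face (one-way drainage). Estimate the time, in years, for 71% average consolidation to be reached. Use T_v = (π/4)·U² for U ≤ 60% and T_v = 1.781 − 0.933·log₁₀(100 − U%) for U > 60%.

Drainage path length: H_d = H = 4.2 m (single drainage).
U > 60%: T_v = 1.781 − 0.933·log₁₀(100 − 71) = 0.41658.
t = T_v·H_d²/c_v = 0.41658×4.2²/6.9 = 1.065 years.

t ≈ 1.06 years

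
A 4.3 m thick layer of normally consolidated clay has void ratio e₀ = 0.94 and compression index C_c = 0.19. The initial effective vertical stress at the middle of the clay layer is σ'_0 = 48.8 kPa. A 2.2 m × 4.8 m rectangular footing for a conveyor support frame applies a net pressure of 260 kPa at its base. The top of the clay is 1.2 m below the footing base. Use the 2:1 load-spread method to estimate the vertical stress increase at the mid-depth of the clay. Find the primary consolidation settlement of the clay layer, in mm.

S_c ≈ 148 mm

Mid-depth of clay below the footing base: z = 1.2 + 4.3/2 = 3.35 m.
Stress increase at mid-clay by the 2:1 spreading method:
Δσ = qBL/((B+z)(L+z)) = 260×2.2×4.8/((2.2+3.35)(4.8+3.35)) = 60.7 kPa
Final effective stress: σ'_f = σ'_0 + Δσ = 48.8 + 60.7 = 109.5 kPa.
Normally consolidated clay, so the full stress increment lies on the virgin compression line:
S_c = C_c·H/(1+e₀)·log₁₀(σ'_f/σ'_0) = 0.19×4.3/(1+0.94)×log₁₀(109.5/48.8)
    = 0.42113 × 0.35099 = 0.1478 m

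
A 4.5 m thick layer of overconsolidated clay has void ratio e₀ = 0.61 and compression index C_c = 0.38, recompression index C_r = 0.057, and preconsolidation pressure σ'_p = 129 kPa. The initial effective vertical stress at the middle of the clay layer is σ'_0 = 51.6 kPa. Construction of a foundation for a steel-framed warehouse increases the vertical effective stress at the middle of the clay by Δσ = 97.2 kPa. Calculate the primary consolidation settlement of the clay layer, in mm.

Final effective stress: σ'_f = 51.6 + 97.2 = 148.8 kPa.
σ'_f = 148.8 > σ'_p = 129 kPa, so the stress path crosses the preconsolidation pressure — recompression up to σ'_p, then virgin compression beyond:
S_c = H/(1+e₀)·[C_r·log₁₀(σ'_p/σ'_0) + C_c·log₁₀(σ'_f/σ'_p)]
    = 4.5/1.61 × [0.057×log₁₀(129/51.6) + 0.38×log₁₀(148.8/129)]
    = 2.795 × [0.022683 + 0.023565] = 0.1293 m

S_c ≈ 129 mm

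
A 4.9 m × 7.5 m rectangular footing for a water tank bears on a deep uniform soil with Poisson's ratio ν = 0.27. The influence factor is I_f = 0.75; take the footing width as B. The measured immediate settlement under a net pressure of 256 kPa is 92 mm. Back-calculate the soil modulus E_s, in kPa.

E_s ≈ 9480 kPa

S_e = q·B·(1−ν²)/E_s · I_f  ⇒  E_s = q·B·(1−ν²)·I_f / S_e.
E_s = 256 × 4.9 × 0.9271 × 0.75 / 0.092 = 9481 kPa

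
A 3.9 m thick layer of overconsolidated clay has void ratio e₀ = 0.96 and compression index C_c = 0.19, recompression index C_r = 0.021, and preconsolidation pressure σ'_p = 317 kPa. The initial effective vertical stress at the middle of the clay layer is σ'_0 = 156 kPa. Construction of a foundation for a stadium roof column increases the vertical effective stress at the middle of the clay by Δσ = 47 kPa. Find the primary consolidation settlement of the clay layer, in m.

S_c ≈ 0.00478 m

Final effective stress: σ'_f = 156 + 47 = 203 kPa.
σ'_f = 203 ≤ σ'_p = 317 kPa, so the clay remains overconsolidated and only the recompression index applies:
S_c = C_r·H/(1+e₀)·log₁₀(σ'_f/σ'_0) = 0.021×3.9/1.96×log₁₀(203/156)
    = 0.041786 × 0.11437 = 0.004779 m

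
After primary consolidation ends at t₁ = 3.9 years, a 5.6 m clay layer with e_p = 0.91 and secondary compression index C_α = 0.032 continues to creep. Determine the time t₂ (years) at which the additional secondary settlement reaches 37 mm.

S_s = C_α·H/(1+e_p)·log₁₀(t₂/t₁) ⇒ log₁₀(t₂/t₁) = S_s·(1+e_p)/(C_α·H).
log₁₀(t₂/t₁) = 0.037 × (1+0.91) / (0.032×5.6) = 0.3944
t₂ = t₁ × 10^0.3944 = 3.9 × 2.479 = 9.67 years

t₂ ≈ 9.67 years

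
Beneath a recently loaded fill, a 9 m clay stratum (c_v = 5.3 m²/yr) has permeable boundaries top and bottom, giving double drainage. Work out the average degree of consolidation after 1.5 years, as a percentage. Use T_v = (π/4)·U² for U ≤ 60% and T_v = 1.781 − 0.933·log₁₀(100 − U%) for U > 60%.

U ≈ 69.2 %

Drainage path length: H_d = H/2 = 4.5 m (double drainage).
T_v = c_v·t/H_d² = 5.3×1.5/4.5² = 0.39259.
T_v = 0.39259 corresponds to the U > 60% branch:
U = 1 − 10^((1.781 − T_v)/0.933)/100 = 0.6923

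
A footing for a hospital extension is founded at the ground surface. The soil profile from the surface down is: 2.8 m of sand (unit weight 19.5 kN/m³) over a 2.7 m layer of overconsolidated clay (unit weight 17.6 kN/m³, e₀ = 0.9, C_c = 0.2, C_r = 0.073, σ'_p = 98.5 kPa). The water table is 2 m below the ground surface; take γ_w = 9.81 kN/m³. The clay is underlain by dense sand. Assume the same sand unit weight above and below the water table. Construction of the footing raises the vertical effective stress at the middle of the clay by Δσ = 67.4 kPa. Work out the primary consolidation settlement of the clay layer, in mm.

S_c ≈ 53.5 mm

Mid-depth of clay below the ground surface: z = 2.8 + 2.7/2 = 4.15 m.
Total vertical stress at mid-clay: σ_v = 19.5×2.8 + 17.6×1.35 = 78.36 kPa.
Pore pressure: u = 9.81×(4.15 − 2) = 21.091 kPa.
Initial effective stress: σ'_0 = σ_v − u = 78.36 − 21.091 = 57.269 kPa.
Final effective stress: σ'_f = 57.269 + 67.4 = 124.67 kPa.
σ'_f = 124.67 > σ'_p = 98.5 kPa, so the stress path crosses the preconsolidation pressure — recompression up to σ'_p, then virgin compression beyond:
S_c = H/(1+e₀)·[C_r·log₁₀(σ'_p/σ'_0) + C_c·log₁₀(σ'_f/σ'_p)]
    = 2.7/1.9 × [0.073×log₁₀(98.5/57.269) + 0.2×log₁₀(124.67/98.5)]
    = 1.4211 × [0.017193 + 0.020465] = 0.05352 m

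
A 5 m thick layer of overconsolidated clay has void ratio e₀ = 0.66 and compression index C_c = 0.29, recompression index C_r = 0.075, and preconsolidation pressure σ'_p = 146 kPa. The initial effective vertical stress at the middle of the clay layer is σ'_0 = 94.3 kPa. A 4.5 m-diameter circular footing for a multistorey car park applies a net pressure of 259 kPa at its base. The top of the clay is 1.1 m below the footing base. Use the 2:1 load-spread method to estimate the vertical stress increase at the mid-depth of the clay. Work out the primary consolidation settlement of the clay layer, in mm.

Mid-depth of clay below the footing base: z = 1.1 + 5/2 = 3.6 m.
Stress increase at mid-clay by the 2:1 spreading method:
Δσ ≈ qD²/(D+z)² = 259×4.5²/(4.5+3.6)² = 79.938 kPa
Final effective stress: σ'_f = 94.3 + 79.938 = 174.24 kPa.
σ'_f = 174.24 > σ'_p = 146 kPa, so the stress path crosses the preconsolidation pressure — recompression up to σ'_p, then virgin compression beyond:
S_c = H/(1+e₀)·[C_r·log₁₀(σ'_p/σ'_0) + C_c·log₁₀(σ'_f/σ'_p)]
    = 5/1.66 × [0.075×log₁₀(146/94.3) + 0.29×log₁₀(174.24/146)]
    = 3.012 × [0.014238 + 0.022271] = 0.11 m

S_c ≈ 110 mm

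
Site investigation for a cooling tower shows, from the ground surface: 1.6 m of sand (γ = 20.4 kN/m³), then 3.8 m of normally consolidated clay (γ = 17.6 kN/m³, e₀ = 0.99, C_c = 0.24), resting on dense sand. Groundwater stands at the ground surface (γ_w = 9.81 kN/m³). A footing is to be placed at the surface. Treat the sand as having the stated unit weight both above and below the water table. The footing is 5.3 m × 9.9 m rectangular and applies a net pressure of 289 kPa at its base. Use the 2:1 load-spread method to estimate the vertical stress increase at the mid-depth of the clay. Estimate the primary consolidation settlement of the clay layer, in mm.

Mid-depth of clay below the ground surface: z = 1.6 + 3.8/2 = 3.5 m.
Total vertical stress at mid-clay: σ_v = 20.4×1.6 + 17.6×1.9 = 66.08 kPa.
Pore pressure: u = 9.81×(3.5 − 0) = 34.335 kPa.
Initial effective stress: σ'_0 = σ_v − u = 66.08 − 34.335 = 31.745 kPa.
Stress increase at mid-clay by the 2:1 spreading method:
Δσ = qBL/((B+z)(L+z)) = 289×5.3×9.9/((5.3+3.5)(9.9+3.5)) = 128.59 kPa
Final effective stress: σ'_f = σ'_0 + Δσ = 31.745 + 128.59 = 160.34 kPa.
Normally consolidated clay, so the full stress increment lies on the virgin compression line:
S_c = C_c·H/(1+e₀)·log₁₀(σ'_f/σ'_0) = 0.24×3.8/(1+0.99)×log₁₀(160.34/31.745)
    = 0.45829 × 0.70337 = 0.3223 m

S_c ≈ 322 mm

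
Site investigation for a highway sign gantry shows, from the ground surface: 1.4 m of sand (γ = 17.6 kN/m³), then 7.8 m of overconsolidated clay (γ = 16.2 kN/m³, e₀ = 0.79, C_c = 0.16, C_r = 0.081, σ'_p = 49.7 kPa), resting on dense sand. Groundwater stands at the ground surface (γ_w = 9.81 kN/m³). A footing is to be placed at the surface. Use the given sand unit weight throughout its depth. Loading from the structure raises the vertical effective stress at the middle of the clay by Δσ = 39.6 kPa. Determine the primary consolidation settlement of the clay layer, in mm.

Mid-depth of clay below the ground surface: z = 1.4 + 7.8/2 = 5.3 m.
Total vertical stress at mid-clay: σ_v = 17.6×1.4 + 16.2×3.9 = 87.82 kPa.
Pore pressure: u = 9.81×(5.3 − 0) = 51.993 kPa.
Initial effective stress: σ'_0 = σ_v − u = 87.82 − 51.993 = 35.827 kPa.
Final effective stress: σ'_f = 35.827 + 39.6 = 75.427 kPa.
σ'_f = 75.427 > σ'_p = 49.7 kPa, so the stress path crosses the preconsolidation pressure — recompression up to σ'_p, then virgin compression beyond:
S_c = H/(1+e₀)·[C_r·log₁₀(σ'_p/σ'_0) + C_c·log₁₀(σ'_f/σ'_p)]
    = 7.8/1.79 × [0.081×log₁₀(49.7/35.827) + 0.16×log₁₀(75.427/49.7)]
    = 4.3575 × [0.011514 + 0.028987] = 0.1765 m

S_c ≈ 176 mm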